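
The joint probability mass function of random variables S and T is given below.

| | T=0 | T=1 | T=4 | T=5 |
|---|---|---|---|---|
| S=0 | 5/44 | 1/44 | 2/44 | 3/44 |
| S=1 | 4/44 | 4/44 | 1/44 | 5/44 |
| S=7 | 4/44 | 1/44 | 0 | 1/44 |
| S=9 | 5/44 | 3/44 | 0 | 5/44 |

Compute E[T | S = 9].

P(S = 9) = 13/44.
Σ T·P over the event = 0·(5/44) + 1·(3/44) + 5·(5/44) = 7/11.
E[T | S = 9] = (7/11) / (13/44) = 28/13.

28/13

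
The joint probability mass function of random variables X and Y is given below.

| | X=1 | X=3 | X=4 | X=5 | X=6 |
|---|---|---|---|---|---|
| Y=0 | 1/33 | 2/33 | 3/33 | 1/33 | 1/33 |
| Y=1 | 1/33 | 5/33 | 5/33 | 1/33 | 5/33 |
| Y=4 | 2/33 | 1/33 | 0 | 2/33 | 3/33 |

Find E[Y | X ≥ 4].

P(X ≥ 4) = 7/11.
Σ Y·P over the event = 0·(3/33) + 1·(5/33) + 0·(1/33) + 1·(1/33) + 4·(2/33) + 0·(1/33) + 1·(5/33) + 4·(3/33) = 31/33.
E[Y | X ≥ 4] = (31/33) / (7/11) = 31/21.

31/21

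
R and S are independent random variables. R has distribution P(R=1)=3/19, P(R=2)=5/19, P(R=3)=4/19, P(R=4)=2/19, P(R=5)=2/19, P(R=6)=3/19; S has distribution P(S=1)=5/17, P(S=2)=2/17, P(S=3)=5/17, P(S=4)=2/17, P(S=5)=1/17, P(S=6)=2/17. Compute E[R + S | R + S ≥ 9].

P(R + S ≥ 9) = 54/323.
Summing (R+S)·P(x,y) over outcomes with R + S ≥ 9 gives 530/323.
E[R + S | R + S ≥ 9] = (530/323) / (54/323) = 265/27.

265/27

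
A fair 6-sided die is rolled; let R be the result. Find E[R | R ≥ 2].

Given R ≥ 2, R is equally likely to be any of {2, 3, 4, 5, 6}.
E[R | R ≥ 2] = (2 + 3 + 4 + 5 + 6) / 5 = 4.

4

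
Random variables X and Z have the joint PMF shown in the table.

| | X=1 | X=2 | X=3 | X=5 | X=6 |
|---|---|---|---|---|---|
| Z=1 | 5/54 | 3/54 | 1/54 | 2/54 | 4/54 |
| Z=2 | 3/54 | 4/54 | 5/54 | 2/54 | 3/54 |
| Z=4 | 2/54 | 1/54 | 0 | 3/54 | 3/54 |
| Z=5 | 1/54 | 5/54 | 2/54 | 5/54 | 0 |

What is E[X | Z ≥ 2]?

133/39

P(Z ≥ 2) = 13/18.
Summing X·P(X=x,Z=y) over the conditioning event gives 133/54.
E[X | Z ≥ 2] = (133/54) / (13/18) = 133/39.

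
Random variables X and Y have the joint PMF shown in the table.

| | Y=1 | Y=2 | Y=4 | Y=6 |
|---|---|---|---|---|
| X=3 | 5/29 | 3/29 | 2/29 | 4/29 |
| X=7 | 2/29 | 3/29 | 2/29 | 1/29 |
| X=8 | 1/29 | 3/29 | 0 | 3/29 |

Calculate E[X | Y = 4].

5

P(Y = 4) = 4/29.
Summing X·P(X=x,Y=y) over the conditioning event gives 20/29.
E[X | Y = 4] = (20/29) / (4/29) = 5.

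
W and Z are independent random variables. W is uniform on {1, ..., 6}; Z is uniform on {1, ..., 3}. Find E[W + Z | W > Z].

25/4

P(W > Z) = 2/3.
Summing (W+Z)·P(x,y) over outcomes with W > Z gives 25/6.
E[W + Z | W > Z] = (25/6) / (2/3) = 25/4.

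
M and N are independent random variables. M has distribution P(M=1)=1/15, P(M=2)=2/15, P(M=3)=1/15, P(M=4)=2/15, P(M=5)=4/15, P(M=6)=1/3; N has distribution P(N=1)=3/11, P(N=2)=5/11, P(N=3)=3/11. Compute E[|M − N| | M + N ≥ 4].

419/151

P(M + N ≥ 4) = 151/165.
Summing |M−N|·P(x,y) over outcomes with M + N ≥ 4 gives 419/165.
E[|M − N| | M + N ≥ 4] = (419/165) / (151/165) = 419/151.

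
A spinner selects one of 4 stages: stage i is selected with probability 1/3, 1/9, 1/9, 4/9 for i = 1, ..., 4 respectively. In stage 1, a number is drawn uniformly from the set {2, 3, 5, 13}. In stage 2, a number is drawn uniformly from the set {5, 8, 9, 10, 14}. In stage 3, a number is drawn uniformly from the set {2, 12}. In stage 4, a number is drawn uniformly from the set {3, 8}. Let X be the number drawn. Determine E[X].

E[X | stage 1] = (2+3+5+13)/4 = 23/4.
E[X | stage 2] = (5+8+9+10+14)/5 = 46/5.
E[X | stage 3] = (2+12)/2 = 7.
E[X | stage 4] = (3+8)/2 = 11/2.
E[X] = (1/3)·(23/4) + (1/9)·(46/5) + (1/9)·(7) + (4/9)·(11/2) = 1109/180.

1109/180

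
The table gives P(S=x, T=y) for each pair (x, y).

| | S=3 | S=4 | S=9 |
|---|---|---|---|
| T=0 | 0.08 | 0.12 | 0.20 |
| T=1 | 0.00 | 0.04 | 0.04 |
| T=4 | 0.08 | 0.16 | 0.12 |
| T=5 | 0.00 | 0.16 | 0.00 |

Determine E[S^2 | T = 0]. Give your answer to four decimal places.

47.1000

P(T = 0) = 0.40.
Σ S^2·P over the event = 9·(0.08) + 16·(0.12) + 81·(0.20) = 18.84.
E[S^2 | T = 0] = (18.84) / (0.40) = 47.1000.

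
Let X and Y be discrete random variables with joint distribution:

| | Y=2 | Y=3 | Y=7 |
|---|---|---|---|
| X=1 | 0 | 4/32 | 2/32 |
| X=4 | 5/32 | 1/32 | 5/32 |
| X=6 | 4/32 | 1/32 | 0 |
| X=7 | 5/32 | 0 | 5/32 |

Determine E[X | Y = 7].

P(Y = 7) = 3/8.
Σ X·P over the event = 1·(2/32) + 4·(5/32) + 7·(5/32) = 57/32.
E[X | Y = 7] = (57/32) / (3/8) = 19/4.

19/4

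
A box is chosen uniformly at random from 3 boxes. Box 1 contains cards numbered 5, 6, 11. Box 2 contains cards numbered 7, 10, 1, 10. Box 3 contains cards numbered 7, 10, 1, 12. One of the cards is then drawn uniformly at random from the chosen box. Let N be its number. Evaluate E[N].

131/18

E[N | box 1] = (5+6+11)/3 = 22/3.
E[N | box 2] = (7+10+1+10)/4 = 7.
E[N | box 3] = (7+10+1+12)/4 = 15/2.
E[N] = (1/3)·(22/3) + (1/3)·(7) + (1/3)·(15/2) = 131/18.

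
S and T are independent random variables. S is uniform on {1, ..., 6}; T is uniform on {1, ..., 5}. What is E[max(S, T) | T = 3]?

4

Outcomes with T = 3: (1,3), (2,3), (3,3), (4,3), (5,3), (6,3), each with probability 1/30.
E[max(S, T) | T = 3] = (3 + 3 + 3 + 4 + 5 + 6) / 6 = 4.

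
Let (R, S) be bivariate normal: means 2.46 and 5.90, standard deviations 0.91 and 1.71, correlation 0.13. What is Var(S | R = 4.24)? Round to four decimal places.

Var(S | R=x) = (1 − ρ²)·σ_S².
Var(S | R=4.24) = (1.71)²·(1 − (0.13)²) = 2.9241·0.9831 = 2.8747.

2.8747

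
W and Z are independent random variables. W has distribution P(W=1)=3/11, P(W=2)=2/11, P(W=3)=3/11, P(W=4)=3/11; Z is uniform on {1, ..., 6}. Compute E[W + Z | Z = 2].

50/11

P(Z = 2) = 1/6.
Summing (W+Z)·P(x,y) over outcomes with Z = 2 gives 25/33.
E[W + Z | Z = 2] = (25/33) / (1/6) = 50/11.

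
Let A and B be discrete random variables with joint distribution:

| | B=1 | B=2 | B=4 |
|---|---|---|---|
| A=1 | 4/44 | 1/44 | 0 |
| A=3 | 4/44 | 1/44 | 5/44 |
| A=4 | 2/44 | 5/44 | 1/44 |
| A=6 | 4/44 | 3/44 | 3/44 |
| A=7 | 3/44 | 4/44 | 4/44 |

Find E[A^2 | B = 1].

363/17

P(B = 1) = 17/44.
Σ A^2·P over the event = 1·(4/44) + 9·(4/44) + 16·(2/44) + 36·(4/44) + 49·(3/44) = 33/4.
E[A^2 | B = 1] = (33/4) / (17/44) = 363/17.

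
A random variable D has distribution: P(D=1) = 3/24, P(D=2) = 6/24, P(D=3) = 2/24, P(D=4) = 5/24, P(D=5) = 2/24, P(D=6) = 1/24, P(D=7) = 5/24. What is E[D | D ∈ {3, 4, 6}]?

4

P(D ∈ {3, 4, 6}) = 1/3.
Σ over the event: 3·1/12 + 4·5/24 + 6·1/24 = 4/3.
E[D | D ∈ {3, 4, 6}] = (4/3) / (1/3) = 4.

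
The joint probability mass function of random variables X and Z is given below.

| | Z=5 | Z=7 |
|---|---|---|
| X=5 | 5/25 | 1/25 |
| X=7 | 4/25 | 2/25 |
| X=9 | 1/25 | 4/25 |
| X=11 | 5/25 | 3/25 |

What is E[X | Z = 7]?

44/5

P(Z = 7) = 2/5.
Σ X·P over the event = 5·(1/25) + 7·(2/25) + 9·(4/25) + 11·(3/25) = 88/25.
E[X | Z = 7] = (88/25) / (2/5) = 44/5.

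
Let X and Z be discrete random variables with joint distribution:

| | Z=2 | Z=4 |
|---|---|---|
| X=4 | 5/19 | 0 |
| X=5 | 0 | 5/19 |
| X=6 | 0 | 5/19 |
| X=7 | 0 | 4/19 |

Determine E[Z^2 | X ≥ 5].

16

P(X ≥ 5) = 14/19.
Σ Z^2·P over the event = 16·(5/19) + 16·(5/19) + 16·(4/19) = 224/19.
E[Z^2 | X ≥ 5] = (224/19) / (14/19) = 16.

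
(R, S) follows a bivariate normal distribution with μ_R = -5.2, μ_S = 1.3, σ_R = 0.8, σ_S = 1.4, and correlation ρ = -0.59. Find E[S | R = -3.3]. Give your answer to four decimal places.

The regression of S on R has slope ρ·σ_S/σ_R and passes through (μ_R, μ_S).
E[S | R=-3.3] = 1.3 + (-0.59)·(1.4/0.8)·(-3.3 − (-5.2)) = 1.3 + (-1.0325)·(1.9) = -0.6618.

-0.6618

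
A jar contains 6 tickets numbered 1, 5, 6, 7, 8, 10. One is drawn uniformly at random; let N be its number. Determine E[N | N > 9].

10

P(N > 9) = 1/6.
Σ over the event: 10·1/6 = 5/3.
E[N | N > 9] = (5/3) / (1/6) = 10.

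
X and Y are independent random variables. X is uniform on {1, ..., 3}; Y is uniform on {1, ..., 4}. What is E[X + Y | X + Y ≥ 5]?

17/3

Outcomes with X + Y ≥ 5: (1,4), (2,3), (2,4), (3,2), (3,3), (3,4), each with probability 1/12.
E[X + Y | X + Y ≥ 5] = (5 + 5 + 6 + 5 + 6 + 7) / 6 = 17/3.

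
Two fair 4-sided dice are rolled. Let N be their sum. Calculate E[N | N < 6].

4

P(N < 6) = 5/8.
Σ over the event: 2·1/16 + 3·1/8 + 4·3/16 + 5·1/4 = 5/2.
E[N | N < 6] = (5/2) / (5/8) = 4.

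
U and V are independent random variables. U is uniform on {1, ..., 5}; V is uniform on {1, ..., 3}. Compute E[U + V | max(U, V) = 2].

Outcomes with max(U, V) = 2: (1,2), (2,1), (2,2), each with probability 1/15.
E[U + V | max(U, V) = 2] = (3 + 3 + 4) / 3 = 10/3.

10/3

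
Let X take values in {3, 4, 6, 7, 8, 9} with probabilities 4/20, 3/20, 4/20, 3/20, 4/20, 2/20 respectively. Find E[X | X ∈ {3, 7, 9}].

17/3

P(X ∈ {3, 7, 9}) = 9/20.
Σ over the event: 3·1/5 + 7·3/20 + 9·1/10 = 51/20.
E[X | X ∈ {3, 7, 9}] = (51/20) / (9/20) = 17/3.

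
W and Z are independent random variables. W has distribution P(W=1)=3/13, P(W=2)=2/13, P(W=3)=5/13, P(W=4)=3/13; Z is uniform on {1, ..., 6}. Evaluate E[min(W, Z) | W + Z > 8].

P(W + Z > 8) = 11/78.
Summing min(W,Z)·P(x,y) over outcomes with W + Z > 8 gives 1/2.
E[min(W, Z) | W + Z > 8] = (1/2) / (11/78) = 39/11.

39/11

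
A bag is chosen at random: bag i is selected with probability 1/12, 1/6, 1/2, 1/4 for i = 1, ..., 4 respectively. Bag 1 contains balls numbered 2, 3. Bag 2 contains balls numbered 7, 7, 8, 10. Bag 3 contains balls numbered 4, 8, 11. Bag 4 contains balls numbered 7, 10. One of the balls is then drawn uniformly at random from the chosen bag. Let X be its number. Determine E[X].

15/2

E[X | bag 1] = (2+3)/2 = 5/2.
E[X | bag 2] = (7+7+8+10)/4 = 8.
E[X | bag 3] = (4+8+11)/3 = 23/3.
E[X | bag 4] = (7+10)/2 = 17/2.
By the law of total expectation,
E[X] = (1/12)·(5/2) + (1/6)·(8) + (1/2)·(23/3) + (1/4)·(17/2) = 15/2.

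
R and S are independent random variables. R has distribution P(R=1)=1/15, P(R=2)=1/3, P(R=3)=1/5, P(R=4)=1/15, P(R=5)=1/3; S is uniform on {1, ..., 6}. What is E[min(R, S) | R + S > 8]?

P(R + S > 8) = 2/9.
Summing min(R,S)·P(x,y) over outcomes with R + S > 8 gives 29/30.
E[min(R, S) | R + S > 8] = (29/30) / (2/9) = 87/20.

87/20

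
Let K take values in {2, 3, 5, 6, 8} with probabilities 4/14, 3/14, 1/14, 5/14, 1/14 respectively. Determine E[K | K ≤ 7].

4

P(K ≤ 7) = 13/14.
Σ over the event: 2·2/7 + 3·3/14 + 5·1/14 + 6·5/14 = 26/7.
E[K | K ≤ 7] = (26/7) / (13/14) = 4.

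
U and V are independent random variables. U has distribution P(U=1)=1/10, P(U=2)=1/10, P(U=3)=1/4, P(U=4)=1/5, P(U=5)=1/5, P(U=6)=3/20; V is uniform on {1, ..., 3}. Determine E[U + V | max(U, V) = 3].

P(max(U, V) = 3) = 19/60.
Summing (U+V)·P(x,y) over outcomes with max(U, V) = 3 gives 31/20.
E[U + V | max(U, V) = 3] = (31/20) / (19/60) = 93/19.

93/19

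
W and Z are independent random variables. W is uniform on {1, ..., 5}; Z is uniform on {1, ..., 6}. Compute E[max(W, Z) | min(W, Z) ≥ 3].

29/6

P(min(W, Z) ≥ 3) = 2/5.
Summing max(W,Z)·P(x,y) over outcomes with min(W, Z) ≥ 3 gives 29/15.
E[max(W, Z) | min(W, Z) ≥ 3] = (29/15) / (2/5) = 29/6.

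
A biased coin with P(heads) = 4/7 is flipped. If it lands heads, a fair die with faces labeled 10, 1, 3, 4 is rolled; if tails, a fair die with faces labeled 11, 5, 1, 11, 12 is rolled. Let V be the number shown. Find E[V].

6

E[V | heads] = (10+1+3+4)/4 = 9/2.
E[V | tails] = (11+5+1+11+12)/5 = 8.
E[V] = (4/7)·(9/2) + (3/7)·(8) = 6.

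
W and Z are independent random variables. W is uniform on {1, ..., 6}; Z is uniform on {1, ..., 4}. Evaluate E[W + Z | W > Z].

P(W > Z) = 7/12.
Summing (W+Z)·P(x,y) over outcomes with W > Z gives 47/12.
E[W + Z | W > Z] = (47/12) / (7/12) = 47/7.

47/7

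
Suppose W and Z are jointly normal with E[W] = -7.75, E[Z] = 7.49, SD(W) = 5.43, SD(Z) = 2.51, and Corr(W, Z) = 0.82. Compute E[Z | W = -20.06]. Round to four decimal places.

For a bivariate normal, E[Z | W=x] = μ_Z + ρ·(σ_Z/σ_W)·(x − μ_W).
E[Z | W=-20.06] = 7.49 + (0.82)·(2.51/5.43)·(-20.06 − (-7.75)) = 7.49 + (0.37904)·(-12.31) = 2.8240.

2.8240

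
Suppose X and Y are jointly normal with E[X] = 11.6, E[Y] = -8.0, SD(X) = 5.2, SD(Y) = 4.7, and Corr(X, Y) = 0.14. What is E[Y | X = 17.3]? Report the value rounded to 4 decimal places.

-7.2787

For a bivariate normal, E[Y | X=x] = μ_Y + ρ·(σ_Y/σ_X)·(x − μ_X).
E[Y | X=17.3] = -8.0 + (0.14)·(4.7/5.2)·(17.3 − (11.6)) = -8.0 + (0.12654)·(5.7) = -7.2787.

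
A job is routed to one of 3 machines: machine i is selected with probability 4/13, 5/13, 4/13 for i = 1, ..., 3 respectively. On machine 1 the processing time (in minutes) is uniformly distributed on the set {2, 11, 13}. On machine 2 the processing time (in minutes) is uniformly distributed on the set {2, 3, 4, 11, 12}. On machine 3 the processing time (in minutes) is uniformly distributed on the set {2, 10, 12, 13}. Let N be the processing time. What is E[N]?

311/39

E[N | machine 1] = (2+11+13)/3 = 26/3.
E[N | machine 2] = (2+3+4+11+12)/5 = 32/5.
E[N | machine 3] = (2+10+12+13)/4 = 37/4.
By the law of total expectation,
E[N] = (4/13)·(26/3) + (5/13)·(32/5) + (4/13)·(37/4) = 311/39.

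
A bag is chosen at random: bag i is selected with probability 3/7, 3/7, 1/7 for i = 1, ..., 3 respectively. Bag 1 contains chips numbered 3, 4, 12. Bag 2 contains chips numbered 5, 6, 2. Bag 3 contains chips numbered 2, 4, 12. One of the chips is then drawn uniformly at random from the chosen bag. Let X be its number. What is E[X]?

38/7

E[X | bag 1] = (3+4+12)/3 = 19/3.
E[X | bag 2] = (5+6+2)/3 = 13/3.
E[X | bag 3] = (2+4+12)/3 = 6.
By the law of total expectation,
E[X] = (3/7)·(19/3) + (3/7)·(13/3) + (1/7)·(6) = 38/7.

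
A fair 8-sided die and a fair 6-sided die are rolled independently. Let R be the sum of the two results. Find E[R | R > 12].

P(R > 12) = 1/16.
Σ over the event: 13·1/24 + 14·1/48 = 5/6.
E[R | R > 12] = (5/6) / (1/16) = 40/3.

40/3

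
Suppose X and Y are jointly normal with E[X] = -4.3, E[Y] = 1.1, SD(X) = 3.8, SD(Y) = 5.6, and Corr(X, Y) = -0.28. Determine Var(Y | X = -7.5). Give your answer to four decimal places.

28.9014

The conditional variance in a bivariate normal is σ_Y²(1 − ρ²), independent of x.
Var(Y | X=-7.5) = (5.6)²·(1 − (-0.28)²) = 31.36·0.9216 = 28.9014.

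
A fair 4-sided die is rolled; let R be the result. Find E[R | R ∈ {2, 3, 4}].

P(R ∈ {2, 3, 4}) = 3/4.
Σ over the event: 2·1/4 + 3·1/4 + 4·1/4 = 9/4.
E[R | R ∈ {2, 3, 4}] = (9/4) / (3/4) = 3.

3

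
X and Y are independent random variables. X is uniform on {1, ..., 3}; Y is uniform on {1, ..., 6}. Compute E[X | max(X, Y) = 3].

12/5

P(max(X, Y) = 3) = 5/18.
Summing X·P(x,y) over outcomes with max(X, Y) = 3 gives 2/3.
E[X | max(X, Y) = 3] = (2/3) / (5/18) = 12/5.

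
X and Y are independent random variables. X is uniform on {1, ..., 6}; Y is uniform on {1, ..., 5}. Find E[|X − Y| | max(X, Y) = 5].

20/9

Outcomes with max(X, Y) = 5: (1,5), (2,5), (3,5), (4,5), (5,1), (5,2), (5,3), (5,4), (5,5), each with probability 1/30.
E[|X − Y| | max(X, Y) = 5] = (4 + 3 + 2 + 1 + 4 + 3 + 2 + 1 + 0) / 9 = 20/9.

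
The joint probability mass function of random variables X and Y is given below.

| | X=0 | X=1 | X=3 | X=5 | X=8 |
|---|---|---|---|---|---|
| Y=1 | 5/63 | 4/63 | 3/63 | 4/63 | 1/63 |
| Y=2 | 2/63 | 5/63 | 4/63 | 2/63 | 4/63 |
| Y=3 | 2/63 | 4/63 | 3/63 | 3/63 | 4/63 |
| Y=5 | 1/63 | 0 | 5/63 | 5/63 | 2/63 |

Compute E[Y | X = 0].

P(X = 0) = 10/63.
Σ Y·P over the event = 1·(5/63) + 2·(2/63) + 3·(2/63) + 5·(1/63) = 20/63.
E[Y | X = 0] = (20/63) / (10/63) = 2.

2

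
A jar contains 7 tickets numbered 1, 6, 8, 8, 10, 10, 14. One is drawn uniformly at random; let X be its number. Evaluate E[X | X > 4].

28/3

P(X > 4) = 6/7.
Σ over the event: 6·1/7 + 8·2/7 + 10·2/7 + 14·1/7 = 8.
E[X | X > 4] = (8) / (6/7) = 28/3.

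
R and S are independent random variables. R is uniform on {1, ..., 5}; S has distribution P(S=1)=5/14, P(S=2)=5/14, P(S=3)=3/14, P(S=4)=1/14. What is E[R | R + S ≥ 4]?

38/11

P(R + S ≥ 4) = 11/14.
Summing R·P(x,y) over outcomes with R + S ≥ 4 gives 19/7.
E[R | R + S ≥ 4] = (19/7) / (11/14) = 38/11.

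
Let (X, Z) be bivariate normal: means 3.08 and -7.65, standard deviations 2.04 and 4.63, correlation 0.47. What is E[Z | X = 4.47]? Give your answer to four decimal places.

-6.1673

For a bivariate normal, E[Z | X=x] = μ_Z + ρ·(σ_Z/σ_X)·(x − μ_X).
E[Z | X=4.47] = -7.65 + (0.47)·(4.63/2.04)·(4.47 − (3.08)) = -7.65 + (1.0667)·(1.39) = -6.1673.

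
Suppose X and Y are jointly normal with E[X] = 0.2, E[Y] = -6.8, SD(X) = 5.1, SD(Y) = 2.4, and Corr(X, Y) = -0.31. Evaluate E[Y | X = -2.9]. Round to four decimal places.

For a bivariate normal, E[Y | X=x] = μ_Y + ρ·(σ_Y/σ_X)·(x − μ_X).
E[Y | X=-2.9] = -6.8 + (-0.31)·(2.4/5.1)·(-2.9 − (0.2)) = -6.8 + (-0.14588)·(-3.1) = -6.3478.

-6.3478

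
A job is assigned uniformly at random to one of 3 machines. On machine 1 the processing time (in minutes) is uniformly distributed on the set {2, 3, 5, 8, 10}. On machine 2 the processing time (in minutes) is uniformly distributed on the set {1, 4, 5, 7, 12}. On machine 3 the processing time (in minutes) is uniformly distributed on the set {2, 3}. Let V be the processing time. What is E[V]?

E[V | machine 1] = (2+3+5+8+10)/5 = 28/5.
E[V | machine 2] = (1+4+5+7+12)/5 = 29/5.
E[V | machine 3] = (2+3)/2 = 5/2.
E[V] = (1/3)·(28/5) + (1/3)·(29/5) + (1/3)·(5/2) = 139/30.

139/30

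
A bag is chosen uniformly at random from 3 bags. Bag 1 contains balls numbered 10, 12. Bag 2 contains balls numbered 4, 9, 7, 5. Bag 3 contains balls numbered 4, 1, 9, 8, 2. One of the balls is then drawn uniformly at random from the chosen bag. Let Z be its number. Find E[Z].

147/20

E[Z | bag 1] = (10+12)/2 = 11.
E[Z | bag 2] = (4+9+7+5)/4 = 25/4.
E[Z | bag 3] = (4+1+9+8+2)/5 = 24/5.
By the law of total expectation,
E[Z] = (1/3)·(11) + (1/3)·(25/4) + (1/3)·(24/5) = 147/20.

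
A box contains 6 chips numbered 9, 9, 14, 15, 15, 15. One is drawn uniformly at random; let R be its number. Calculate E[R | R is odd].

63/5

P(R is odd) = 5/6.
Σ over the event: 9·1/3 + 15·1/2 = 21/2.
E[R | R is odd] = (21/2) / (5/6) = 63/5.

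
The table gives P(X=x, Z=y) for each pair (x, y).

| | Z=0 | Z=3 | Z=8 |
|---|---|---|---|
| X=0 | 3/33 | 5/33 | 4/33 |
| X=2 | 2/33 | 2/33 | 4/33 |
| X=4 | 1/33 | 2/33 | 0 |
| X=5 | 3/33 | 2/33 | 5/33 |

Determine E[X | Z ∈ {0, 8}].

28/11

P(Z ∈ {0, 8}) = 2/3.
Σ X·P over the event = 0·(3/33) + 0·(4/33) + 2·(2/33) + 2·(4/33) + 4·(1/33) + 5·(3/33) + 5·(5/33) = 56/33.
E[X | Z ∈ {0, 8}] = (56/33) / (2/3) = 28/11.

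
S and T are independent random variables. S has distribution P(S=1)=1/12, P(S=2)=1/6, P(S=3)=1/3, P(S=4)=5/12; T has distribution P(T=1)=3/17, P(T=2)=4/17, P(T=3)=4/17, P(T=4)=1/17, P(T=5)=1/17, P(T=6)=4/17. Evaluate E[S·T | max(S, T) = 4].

P(max(S, T) = 4) = 67/204.
Summing ST·P(x,y) over outcomes with max(S, T) = 4 gives 152/51.
E[S·T | max(S, T) = 4] = (152/51) / (67/204) = 608/67.

608/67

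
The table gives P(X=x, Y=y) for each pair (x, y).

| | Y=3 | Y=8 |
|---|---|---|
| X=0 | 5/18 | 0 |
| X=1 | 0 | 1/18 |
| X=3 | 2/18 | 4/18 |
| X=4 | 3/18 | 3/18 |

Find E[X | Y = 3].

P(Y = 3) = 5/9.
Σ X·P over the event = 0·(5/18) + 3·(2/18) + 4·(3/18) = 1.
E[X | Y = 3] = (1) / (5/9) = 9/5.

9/5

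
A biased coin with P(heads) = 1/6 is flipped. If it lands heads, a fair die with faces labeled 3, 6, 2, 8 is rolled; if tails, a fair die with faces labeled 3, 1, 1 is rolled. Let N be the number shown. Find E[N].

157/72

E[N | heads] = (3+6+2+8)/4 = 19/4.
E[N | tails] = (3+1+1)/3 = 5/3.
By the law of total expectation,
E[N] = (1/6)·(19/4) + (5/6)·(5/3) = 157/72.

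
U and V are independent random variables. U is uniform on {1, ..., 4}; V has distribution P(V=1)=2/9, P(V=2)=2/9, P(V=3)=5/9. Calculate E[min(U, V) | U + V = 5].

16/9

P(U + V = 5) = 1/4.
Summing min(U,V)·P(x,y) over outcomes with U + V = 5 gives 4/9.
E[min(U, V) | U + V = 5] = (4/9) / (1/4) = 16/9.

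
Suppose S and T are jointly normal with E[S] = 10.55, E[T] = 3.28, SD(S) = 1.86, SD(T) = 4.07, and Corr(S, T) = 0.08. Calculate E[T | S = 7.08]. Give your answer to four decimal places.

The regression of T on S has slope ρ·σ_T/σ_S and passes through (μ_S, μ_T).
E[T | S=7.08] = 3.28 + (0.08)·(4.07/1.86)·(7.08 − (10.55)) = 3.28 + (0.17505)·(-3.47) = 2.6726.

2.6726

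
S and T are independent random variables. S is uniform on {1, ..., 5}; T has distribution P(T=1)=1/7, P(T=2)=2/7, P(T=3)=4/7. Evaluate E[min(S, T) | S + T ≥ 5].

P(S + T ≥ 5) = 24/35.
Summing min(S,T)·P(x,y) over outcomes with S + T ≥ 5 gives 58/35.
E[min(S, T) | S + T ≥ 5] = (58/35) / (24/35) = 29/12.

29/12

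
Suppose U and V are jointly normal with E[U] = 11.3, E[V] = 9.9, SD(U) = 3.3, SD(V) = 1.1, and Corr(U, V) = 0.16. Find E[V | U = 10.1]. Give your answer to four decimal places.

The regression of V on U has slope ρ·σ_V/σ_U and passes through (μ_U, μ_V).
E[V | U=10.1] = 9.9 + (0.16)·(1.1/3.3)·(10.1 − (11.3)) = 9.9 + (0.053333)·(-1.2) = 9.8360.

9.8360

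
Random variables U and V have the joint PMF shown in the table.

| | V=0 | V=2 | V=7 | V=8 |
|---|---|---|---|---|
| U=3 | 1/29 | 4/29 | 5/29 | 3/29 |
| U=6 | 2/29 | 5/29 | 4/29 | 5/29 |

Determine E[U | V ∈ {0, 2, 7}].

P(V ∈ {0, 2, 7}) = 21/29.
Summing U·P(U=x,V=y) over the conditioning event gives 96/29.
E[U | V ∈ {0, 2, 7}] = (96/29) / (21/29) = 32/7.

32/7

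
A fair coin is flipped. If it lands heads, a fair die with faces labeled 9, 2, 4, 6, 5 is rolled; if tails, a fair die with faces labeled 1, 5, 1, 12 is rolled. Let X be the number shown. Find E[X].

E[X | heads] = (9+2+4+6+5)/5 = 26/5.
E[X | tails] = (1+5+1+12)/4 = 19/4.
E[X] = (1/2)·(26/5) + (1/2)·(19/4) = 199/40.

199/40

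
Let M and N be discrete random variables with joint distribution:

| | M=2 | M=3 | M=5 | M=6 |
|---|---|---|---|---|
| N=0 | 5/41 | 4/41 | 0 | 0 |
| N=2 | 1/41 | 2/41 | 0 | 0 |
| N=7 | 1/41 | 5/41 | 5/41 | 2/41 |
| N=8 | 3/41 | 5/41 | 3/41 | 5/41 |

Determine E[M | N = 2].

8/3

P(N = 2) = 3/41.
Σ M·P over the event = 2·(1/41) + 3·(2/41) = 8/41.
E[M | N = 2] = (8/41) / (3/41) = 8/3.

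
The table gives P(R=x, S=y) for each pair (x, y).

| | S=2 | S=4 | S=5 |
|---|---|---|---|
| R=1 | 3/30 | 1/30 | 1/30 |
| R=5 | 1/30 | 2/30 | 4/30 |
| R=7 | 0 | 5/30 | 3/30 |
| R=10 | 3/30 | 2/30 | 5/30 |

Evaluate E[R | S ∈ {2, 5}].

13/2

P(S ∈ {2, 5}) = 2/3.
Summing R·P(R=x,S=y) over the conditioning event gives 13/3.
E[R | S ∈ {2, 5}] = (13/3) / (2/3) = 13/2.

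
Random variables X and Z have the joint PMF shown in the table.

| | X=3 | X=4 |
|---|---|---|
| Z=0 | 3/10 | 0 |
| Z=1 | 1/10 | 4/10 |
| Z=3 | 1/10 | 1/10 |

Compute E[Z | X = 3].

P(X = 3) = 1/2.
Σ Z·P over the event = 0·(3/10) + 1·(1/10) + 3·(1/10) = 2/5.
E[Z | X = 3] = (2/5) / (1/2) = 4/5.

4/5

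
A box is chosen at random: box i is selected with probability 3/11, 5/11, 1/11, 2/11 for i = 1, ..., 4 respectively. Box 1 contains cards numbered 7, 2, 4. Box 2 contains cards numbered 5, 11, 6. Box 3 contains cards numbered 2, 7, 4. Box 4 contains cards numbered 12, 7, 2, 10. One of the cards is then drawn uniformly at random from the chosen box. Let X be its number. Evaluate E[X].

E[X | box 1] = (7+2+4)/3 = 13/3.
E[X | box 2] = (5+11+6)/3 = 22/3.
E[X | box 3] = (2+7+4)/3 = 13/3.
E[X | box 4] = (12+7+2+10)/4 = 31/4.
By the law of total expectation,
E[X] = (3/11)·(13/3) + (5/11)·(22/3) + (1/11)·(13/3) + (2/11)·(31/4) = 139/22.

139/22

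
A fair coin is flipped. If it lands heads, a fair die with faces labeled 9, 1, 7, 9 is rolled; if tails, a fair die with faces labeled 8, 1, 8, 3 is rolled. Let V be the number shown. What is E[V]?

E[V | heads] = (9+1+7+9)/4 = 13/2.
E[V | tails] = (8+1+8+3)/4 = 5.
E[V] = (1/2)·(13/2) + (1/2)·(5) = 23/4.

23/4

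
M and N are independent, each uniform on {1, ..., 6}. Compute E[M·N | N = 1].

Outcomes with N = 1: (1,1), (2,1), (3,1), (4,1), (5,1), (6,1), each with probability 1/36.
E[M·N | N = 1] = (1 + 2 + 3 + 4 + 5 + 6) / 6 = 7/2.

7/2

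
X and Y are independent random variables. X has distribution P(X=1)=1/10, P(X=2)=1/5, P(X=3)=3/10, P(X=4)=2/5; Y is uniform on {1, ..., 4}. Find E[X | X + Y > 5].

7/2

P(X + Y > 5) = 1/2.
Summing X·P(x,y) over outcomes with X + Y > 5 gives 7/4.
E[X | X + Y > 5] = (7/4) / (1/2) = 7/2.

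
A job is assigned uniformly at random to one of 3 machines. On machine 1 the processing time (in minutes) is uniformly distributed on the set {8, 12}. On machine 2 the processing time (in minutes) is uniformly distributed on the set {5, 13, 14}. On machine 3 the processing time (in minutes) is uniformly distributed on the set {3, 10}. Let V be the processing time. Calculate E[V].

163/18

E[V | machine 1] = (8+12)/2 = 10.
E[V | machine 2] = (5+13+14)/3 = 32/3.
E[V | machine 3] = (3+10)/2 = 13/2.
E[V] = (1/3)·(10) + (1/3)·(32/3) + (1/3)·(13/2) = 163/18.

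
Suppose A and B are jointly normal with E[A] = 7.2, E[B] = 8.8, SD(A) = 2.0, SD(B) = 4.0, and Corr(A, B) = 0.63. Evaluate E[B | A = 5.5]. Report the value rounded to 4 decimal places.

E[B | A=x] = μ_B + ρ(σ_B/σ_A)(x − μ_A) for jointly normal variables.
E[B | A=5.5] = 8.8 + (0.63)·(4.0/2.0)·(5.5 − (7.2)) = 8.8 + (1.26)·(-1.7) = 6.6580.

6.6580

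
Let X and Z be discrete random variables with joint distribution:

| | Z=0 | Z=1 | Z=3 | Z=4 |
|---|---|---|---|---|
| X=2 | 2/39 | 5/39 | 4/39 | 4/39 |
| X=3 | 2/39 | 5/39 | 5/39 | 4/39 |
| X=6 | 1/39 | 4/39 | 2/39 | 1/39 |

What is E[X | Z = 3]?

P(Z = 3) = 11/39.
Σ X·P over the event = 2·(4/39) + 3·(5/39) + 6·(2/39) = 35/39.
E[X | Z = 3] = (35/39) / (11/39) = 35/11.

35/11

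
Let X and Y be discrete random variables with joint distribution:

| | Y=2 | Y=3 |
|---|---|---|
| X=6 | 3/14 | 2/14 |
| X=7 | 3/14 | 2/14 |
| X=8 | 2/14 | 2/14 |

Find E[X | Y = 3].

P(Y = 3) = 3/7.
Σ X·P over the event = 6·(2/14) + 7·(2/14) + 8·(2/14) = 3.
E[X | Y = 3] = (3) / (3/7) = 7.

7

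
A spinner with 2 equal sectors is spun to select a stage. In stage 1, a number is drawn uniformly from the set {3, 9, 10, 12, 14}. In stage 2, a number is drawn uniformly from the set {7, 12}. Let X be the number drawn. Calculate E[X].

E[X | stage 1] = (3+9+10+12+14)/5 = 48/5.
E[X | stage 2] = (7+12)/2 = 19/2.
E[X] = (1/2)·(48/5) + (1/2)·(19/2) = 191/20.

191/20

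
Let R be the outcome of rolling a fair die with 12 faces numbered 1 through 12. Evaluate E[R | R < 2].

1

Given R < 2, R is equally likely to be any of {1}.
E[R | R < 2] = (1) / 1 = 1.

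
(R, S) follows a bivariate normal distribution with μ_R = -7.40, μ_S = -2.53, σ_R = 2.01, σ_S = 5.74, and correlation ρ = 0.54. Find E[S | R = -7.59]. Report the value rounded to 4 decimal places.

-2.8230

The regression of S on R has slope ρ·σ_S/σ_R and passes through (μ_R, μ_S).
E[S | R=-7.59] = -2.53 + (0.54)·(5.74/2.01)·(-7.59 − (-7.40)) = -2.53 + (1.5421)·(-0.19) = -2.8230.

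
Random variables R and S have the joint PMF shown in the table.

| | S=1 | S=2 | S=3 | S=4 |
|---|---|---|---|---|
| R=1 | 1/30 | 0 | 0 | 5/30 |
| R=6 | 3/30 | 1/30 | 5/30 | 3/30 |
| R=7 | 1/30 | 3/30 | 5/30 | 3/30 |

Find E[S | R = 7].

17/6

P(R = 7) = 2/5.
Summing S·P(R=x,S=y) over the conditioning event gives 17/15.
E[S | R = 7] = (17/15) / (2/5) = 17/6.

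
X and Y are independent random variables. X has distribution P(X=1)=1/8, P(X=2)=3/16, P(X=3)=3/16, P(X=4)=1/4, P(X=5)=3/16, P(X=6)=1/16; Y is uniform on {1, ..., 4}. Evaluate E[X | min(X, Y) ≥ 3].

P(min(X, Y) ≥ 3) = 11/32.
Summing X·P(x,y) over outcomes with min(X, Y) ≥ 3 gives 23/16.
E[X | min(X, Y) ≥ 3] = (23/16) / (11/32) = 46/11.

46/11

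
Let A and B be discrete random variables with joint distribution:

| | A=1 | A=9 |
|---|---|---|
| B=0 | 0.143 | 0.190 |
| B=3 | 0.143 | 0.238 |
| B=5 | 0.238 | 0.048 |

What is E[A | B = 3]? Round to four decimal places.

P(B = 3) = 0.381.
Σ A·P over the event = 1·(0.143) + 9·(0.238) = 2.285.
E[A | B = 3] = (2.285) / (0.381) = 5.9974.

5.9974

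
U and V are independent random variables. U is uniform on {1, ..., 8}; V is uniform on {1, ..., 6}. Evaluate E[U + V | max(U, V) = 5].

Outcomes with max(U, V) = 5: (1,5), (2,5), (3,5), (4,5), (5,1), (5,2), (5,3), (5,4), (5,5), each with probability 1/48.
E[U + V | max(U, V) = 5] = (6 + 7 + 8 + 9 + 6 + 7 + 8 + 9 + 10) / 9 = 70/9.

70/9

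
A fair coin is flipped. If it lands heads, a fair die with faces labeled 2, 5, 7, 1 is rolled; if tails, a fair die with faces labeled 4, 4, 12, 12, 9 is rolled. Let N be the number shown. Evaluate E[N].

239/40

E[N | heads] = (2+5+7+1)/4 = 15/4.
E[N | tails] = (4+4+12+12+9)/5 = 41/5.
E[N] = (1/2)·(15/4) + (1/2)·(41/5) = 239/40.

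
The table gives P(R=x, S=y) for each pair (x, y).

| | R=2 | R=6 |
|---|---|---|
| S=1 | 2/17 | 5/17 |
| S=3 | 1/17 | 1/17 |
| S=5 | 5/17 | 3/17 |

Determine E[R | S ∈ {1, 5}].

62/15

P(S ∈ {1, 5}) = 15/17.
Summing R·P(R=x,S=y) over the conditioning event gives 62/17.
E[R | S ∈ {1, 5}] = (62/17) / (15/17) = 62/15.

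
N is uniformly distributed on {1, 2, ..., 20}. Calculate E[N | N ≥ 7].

P(N ≥ 7) = 7/10.
E[N | N ≥ 7] = (189/20) / (7/10) = 27/2.

27/2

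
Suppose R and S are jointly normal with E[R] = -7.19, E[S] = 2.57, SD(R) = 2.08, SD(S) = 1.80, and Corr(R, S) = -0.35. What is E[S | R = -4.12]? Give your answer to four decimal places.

For a bivariate normal, E[S | R=x] = μ_S + ρ·(σ_S/σ_R)·(x − μ_R).
E[S | R=-4.12] = 2.57 + (-0.35)·(1.80/2.08)·(-4.12 − (-7.19)) = 2.57 + (-0.302885)·(3.07) = 1.6401.

1.6401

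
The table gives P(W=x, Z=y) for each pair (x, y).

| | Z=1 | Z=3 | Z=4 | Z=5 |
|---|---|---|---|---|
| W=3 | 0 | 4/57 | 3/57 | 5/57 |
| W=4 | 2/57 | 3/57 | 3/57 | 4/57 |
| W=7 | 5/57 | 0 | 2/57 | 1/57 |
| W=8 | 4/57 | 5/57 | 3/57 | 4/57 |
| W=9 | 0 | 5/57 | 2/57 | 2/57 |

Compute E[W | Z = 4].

P(Z = 4) = 13/57.
Σ W·P over the event = 3·(3/57) + 4·(3/57) + 7·(2/57) + 8·(3/57) + 9·(2/57) = 77/57.
E[W | Z = 4] = (77/57) / (13/57) = 77/13.

77/13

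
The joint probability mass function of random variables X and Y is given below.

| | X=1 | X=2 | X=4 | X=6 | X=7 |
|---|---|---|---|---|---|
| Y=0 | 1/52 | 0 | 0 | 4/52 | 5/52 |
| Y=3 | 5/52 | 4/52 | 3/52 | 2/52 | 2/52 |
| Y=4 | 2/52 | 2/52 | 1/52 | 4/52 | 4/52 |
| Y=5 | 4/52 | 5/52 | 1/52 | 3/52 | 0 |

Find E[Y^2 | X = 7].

P(X = 7) = 11/52.
Summing Y^2·P(X=x,Y=y) over the conditioning event gives 41/26.
E[Y^2 | X = 7] = (41/26) / (11/52) = 82/11.

82/11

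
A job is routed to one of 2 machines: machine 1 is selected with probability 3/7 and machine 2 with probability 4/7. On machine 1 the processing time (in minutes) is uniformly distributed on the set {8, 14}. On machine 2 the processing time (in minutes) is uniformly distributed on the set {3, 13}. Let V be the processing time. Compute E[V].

E[V | machine 1] = (8+14)/2 = 11.
E[V | machine 2] = (3+13)/2 = 8.
By the law of total expectation,
E[V] = (3/7)·(11) + (4/7)·(8) = 65/7.

65/7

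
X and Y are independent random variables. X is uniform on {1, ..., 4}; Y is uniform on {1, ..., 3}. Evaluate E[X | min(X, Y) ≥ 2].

Outcomes with min(X, Y) ≥ 2: (2,2), (2,3), (3,2), (3,3), (4,2), (4,3), each with probability 1/12.
E[X | min(X, Y) ≥ 2] = (2 + 2 + 3 + 3 + 4 + 4) / 6 = 3.

3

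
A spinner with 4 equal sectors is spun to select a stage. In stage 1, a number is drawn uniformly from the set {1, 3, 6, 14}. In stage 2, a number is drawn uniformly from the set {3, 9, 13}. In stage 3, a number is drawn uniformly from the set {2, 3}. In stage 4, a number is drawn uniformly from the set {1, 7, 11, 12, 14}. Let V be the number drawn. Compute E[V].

E[V | stage 1] = (1+3+6+14)/4 = 6.
E[V | stage 2] = (3+9+13)/3 = 25/3.
E[V | stage 3] = (2+3)/2 = 5/2.
E[V | stage 4] = (1+7+11+12+14)/5 = 9.
By the law of total expectation,
E[V] = (1/4)·(6) + (1/4)·(25/3) + (1/4)·(5/2) + (1/4)·(9) = 155/24.

155/24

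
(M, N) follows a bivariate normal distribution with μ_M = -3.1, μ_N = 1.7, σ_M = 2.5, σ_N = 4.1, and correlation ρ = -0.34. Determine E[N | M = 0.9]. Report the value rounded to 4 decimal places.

The regression of N on M has slope ρ·σ_N/σ_M and passes through (μ_M, μ_N).
E[N | M=0.9] = 1.7 + (-0.34)·(4.1/2.5)·(0.9 − (-3.1)) = 1.7 + (-0.5576)·(4) = -0.5304.

-0.5304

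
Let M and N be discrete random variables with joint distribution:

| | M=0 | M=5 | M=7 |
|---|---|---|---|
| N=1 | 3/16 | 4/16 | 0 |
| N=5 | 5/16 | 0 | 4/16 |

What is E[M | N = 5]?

28/9

P(N = 5) = 9/16.
Summing M·P(M=x,N=y) over the conditioning event gives 7/4.
E[M | N = 5] = (7/4) / (9/16) = 28/9.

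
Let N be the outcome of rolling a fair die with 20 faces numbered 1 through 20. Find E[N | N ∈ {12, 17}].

P(N ∈ {12, 17}) = 1/10.
Σ over the event: 12·1/20 + 17·1/20 = 29/20.
E[N | N ∈ {12, 17}] = (29/20) / (1/10) = 29/2.

29/2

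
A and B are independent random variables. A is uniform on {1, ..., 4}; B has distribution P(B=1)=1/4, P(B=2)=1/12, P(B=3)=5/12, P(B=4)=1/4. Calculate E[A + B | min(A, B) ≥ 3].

55/8

P(min(A, B) ≥ 3) = 1/3.
Summing (A+B)·P(x,y) over outcomes with min(A, B) ≥ 3 gives 55/24.
E[A + B | min(A, B) ≥ 3] = (55/24) / (1/3) = 55/8.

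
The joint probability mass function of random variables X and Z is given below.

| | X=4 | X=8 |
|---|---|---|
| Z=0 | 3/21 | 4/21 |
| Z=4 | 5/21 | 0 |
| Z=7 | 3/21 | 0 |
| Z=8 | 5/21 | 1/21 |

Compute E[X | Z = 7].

P(Z = 7) = 1/7.
Σ X·P over the event = 4·(3/21) = 4/7.
E[X | Z = 7] = (4/7) / (1/7) = 4.

4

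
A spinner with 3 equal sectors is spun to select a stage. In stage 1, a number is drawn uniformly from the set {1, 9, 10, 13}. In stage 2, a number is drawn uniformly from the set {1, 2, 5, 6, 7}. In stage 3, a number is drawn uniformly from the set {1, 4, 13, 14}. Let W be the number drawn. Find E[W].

409/60

E[W | stage 1] = (1+9+10+13)/4 = 33/4.
E[W | stage 2] = (1+2+5+6+7)/5 = 21/5.
E[W | stage 3] = (1+4+13+14)/4 = 8.
E[W] = (1/3)·(33/4) + (1/3)·(21/5) + (1/3)·(8) = 409/60.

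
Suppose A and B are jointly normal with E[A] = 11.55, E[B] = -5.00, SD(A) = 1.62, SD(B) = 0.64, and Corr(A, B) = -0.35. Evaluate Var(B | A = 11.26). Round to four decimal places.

0.3594

Var(B | A=x) = (1 − ρ²)·σ_B².
Var(B | A=11.26) = (0.64)²·(1 − (-0.35)²) = 0.4096·0.8775 = 0.3594.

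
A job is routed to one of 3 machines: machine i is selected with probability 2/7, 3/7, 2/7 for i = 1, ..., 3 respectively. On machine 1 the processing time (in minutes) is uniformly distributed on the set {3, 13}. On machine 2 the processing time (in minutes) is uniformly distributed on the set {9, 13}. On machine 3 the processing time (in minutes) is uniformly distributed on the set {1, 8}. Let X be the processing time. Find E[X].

58/7

E[X | machine 1] = (3+13)/2 = 8.
E[X | machine 2] = (9+13)/2 = 11.
E[X | machine 3] = (1+8)/2 = 9/2.
E[X] = (2/7)·(8) + (3/7)·(11) + (2/7)·(9/2) = 58/7.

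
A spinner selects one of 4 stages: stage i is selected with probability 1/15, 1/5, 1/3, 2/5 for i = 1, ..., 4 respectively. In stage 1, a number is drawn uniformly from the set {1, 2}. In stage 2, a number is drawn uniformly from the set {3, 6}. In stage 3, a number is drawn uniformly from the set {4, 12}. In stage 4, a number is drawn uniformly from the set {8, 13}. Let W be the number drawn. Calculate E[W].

E[W | stage 1] = (1+2)/2 = 3/2.
E[W | stage 2] = (3+6)/2 = 9/2.
E[W | stage 3] = (4+12)/2 = 8.
E[W | stage 4] = (8+13)/2 = 21/2.
E[W] = (1/15)·(3/2) + (1/5)·(9/2) + (1/3)·(8) + (2/5)·(21/2) = 118/15.

118/15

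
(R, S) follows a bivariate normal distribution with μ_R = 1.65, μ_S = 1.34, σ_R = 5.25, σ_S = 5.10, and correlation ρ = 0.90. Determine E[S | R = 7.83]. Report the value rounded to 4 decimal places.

6.7431

For a bivariate normal, E[S | R=x] = μ_S + ρ·(σ_S/σ_R)·(x − μ_R).
E[S | R=7.83] = 1.34 + (0.90)·(5.10/5.25)·(7.83 − (1.65)) = 1.34 + (0.87429)·(6.18) = 6.7431.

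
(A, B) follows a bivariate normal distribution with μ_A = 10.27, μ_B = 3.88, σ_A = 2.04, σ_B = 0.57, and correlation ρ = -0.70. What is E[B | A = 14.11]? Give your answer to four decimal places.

The regression of B on A has slope ρ·σ_B/σ_A and passes through (μ_A, μ_B).
E[B | A=14.11] = 3.88 + (-0.70)·(0.57/2.04)·(14.11 − (10.27)) = 3.88 + (-0.19559)·(3.84) = 3.1289.

3.1289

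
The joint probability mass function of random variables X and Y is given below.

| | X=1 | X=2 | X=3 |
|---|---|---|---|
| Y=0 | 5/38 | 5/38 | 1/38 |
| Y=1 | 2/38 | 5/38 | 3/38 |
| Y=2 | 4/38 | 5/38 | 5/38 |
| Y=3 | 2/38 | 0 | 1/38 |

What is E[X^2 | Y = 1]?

P(Y = 1) = 5/19.
Σ X^2·P over the event = 1·(2/38) + 4·(5/38) + 9·(3/38) = 49/38.
E[X^2 | Y = 1] = (49/38) / (5/19) = 49/10.

49/10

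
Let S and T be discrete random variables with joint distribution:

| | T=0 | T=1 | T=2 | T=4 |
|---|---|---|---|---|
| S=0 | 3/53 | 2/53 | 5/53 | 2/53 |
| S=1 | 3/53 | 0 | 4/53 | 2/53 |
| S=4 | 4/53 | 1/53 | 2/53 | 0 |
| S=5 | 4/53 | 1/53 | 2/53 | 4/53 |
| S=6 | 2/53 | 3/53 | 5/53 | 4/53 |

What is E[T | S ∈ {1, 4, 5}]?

14/9

P(S ∈ {1, 4, 5}) = 27/53.
Summing T·P(S=x,T=y) over the conditioning event gives 42/53.
E[T | S ∈ {1, 4, 5}] = (42/53) / (27/53) = 14/9.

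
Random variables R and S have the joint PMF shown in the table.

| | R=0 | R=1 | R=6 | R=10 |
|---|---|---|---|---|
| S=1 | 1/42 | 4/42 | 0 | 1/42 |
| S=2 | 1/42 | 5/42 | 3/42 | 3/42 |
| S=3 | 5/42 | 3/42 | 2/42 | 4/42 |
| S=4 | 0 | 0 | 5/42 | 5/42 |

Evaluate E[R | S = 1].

7/3

P(S = 1) = 1/7.
Σ R·P over the event = 0·(1/42) + 1·(4/42) + 10·(1/42) = 1/3.
E[R | S = 1] = (1/3) / (1/7) = 7/3.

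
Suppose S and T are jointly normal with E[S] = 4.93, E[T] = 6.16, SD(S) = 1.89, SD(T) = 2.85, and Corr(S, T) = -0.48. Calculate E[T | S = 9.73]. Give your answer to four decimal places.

2.6857

E[T | S=x] = μ_T + ρ(σ_T/σ_S)(x − μ_S) for jointly normal variables.
E[T | S=9.73] = 6.16 + (-0.48)·(2.85/1.89)·(9.73 − (4.93)) = 6.16 + (-0.72381)·(4.8) = 2.6857.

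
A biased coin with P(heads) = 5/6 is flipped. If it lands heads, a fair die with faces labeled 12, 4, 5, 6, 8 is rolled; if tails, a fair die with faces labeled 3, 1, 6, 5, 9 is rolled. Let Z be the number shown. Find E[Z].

199/30

E[Z | heads] = (12+4+5+6+8)/5 = 7.
E[Z | tails] = (3+1+6+5+9)/5 = 24/5.
By the law of total expectation,
E[Z] = (5/6)·(7) + (1/6)·(24/5) = 199/30.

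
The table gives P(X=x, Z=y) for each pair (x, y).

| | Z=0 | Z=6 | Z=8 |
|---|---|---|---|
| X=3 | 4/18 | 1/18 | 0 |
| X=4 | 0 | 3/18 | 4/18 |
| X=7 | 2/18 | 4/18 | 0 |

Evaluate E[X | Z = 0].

13/3

P(Z = 0) = 1/3.
Σ X·P over the event = 3·(4/18) + 7·(2/18) = 13/9.
E[X | Z = 0] = (13/9) / (1/3) = 13/3.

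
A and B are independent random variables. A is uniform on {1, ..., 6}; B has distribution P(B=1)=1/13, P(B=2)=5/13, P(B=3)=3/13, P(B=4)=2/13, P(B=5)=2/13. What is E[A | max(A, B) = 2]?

17/11

P(max(A, B) = 2) = 11/78.
Summing A·P(x,y) over outcomes with max(A, B) = 2 gives 17/78.
E[A | max(A, B) = 2] = (17/78) / (11/78) = 17/11.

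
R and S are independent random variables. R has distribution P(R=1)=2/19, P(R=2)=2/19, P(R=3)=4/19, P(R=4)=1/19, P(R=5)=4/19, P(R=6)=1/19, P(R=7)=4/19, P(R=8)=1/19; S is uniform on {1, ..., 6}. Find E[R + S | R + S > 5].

P(R + S > 5) = 91/114.
Summing (R+S)·P(x,y) over outcomes with R + S > 5 gives 135/19.
E[R + S | R + S > 5] = (135/19) / (91/114) = 810/91.

810/91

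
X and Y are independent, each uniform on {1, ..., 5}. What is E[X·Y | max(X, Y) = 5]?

Outcomes with max(X, Y) = 5: (1,5), (2,5), (3,5), (4,5), (5,1), (5,2), (5,3), (5,4), (5,5), each with probability 1/25.
E[X·Y | max(X, Y) = 5] = (5 + 10 + 15 + 20 + 5 + 10 + 15 + 20 + 25) / 9 = 125/9.

125/9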